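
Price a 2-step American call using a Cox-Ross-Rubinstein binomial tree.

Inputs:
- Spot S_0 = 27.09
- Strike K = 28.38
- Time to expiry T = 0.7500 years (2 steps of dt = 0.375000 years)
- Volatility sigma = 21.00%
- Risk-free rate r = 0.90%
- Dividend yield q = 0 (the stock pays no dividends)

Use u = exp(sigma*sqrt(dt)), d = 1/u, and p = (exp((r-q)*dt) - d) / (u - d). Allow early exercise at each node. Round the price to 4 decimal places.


Answer: Price = V(0,0) = 1.5295

Derivation:
dt = T/N = 0.375000
u = exp(sigma*sqrt(dt)) = 1.137233; d = 1/u = 0.879327
p = (exp((r-q)*dt) - d) / (u - d) = 0.481003
Discount per step: exp(-r*dt) = 0.996631
Stock lattice S(k, i) with i counting down-moves:
  k=0: S(0,0) = 27.0900
  k=1: S(1,0) = 30.8076; S(1,1) = 23.8210
  k=2: S(2,0) = 35.0355; S(2,1) = 27.0900; S(2,2) = 20.9464
Terminal payoffs V(N, i) = max(S_T - K, 0):
  V(2,0) = 6.655474; V(2,1) = 0.000000; V(2,2) = 0.000000
Backward induction: V(k, i) = exp(-r*dt) * [p * V(k+1, i) + (1-p) * V(k+1, i+1)]; then take max(V_cont, immediate exercise) for American.
  V(1,0) = exp(-r*dt) * [p*6.655474 + (1-p)*0.000000] = 3.190516; exercise = 2.427645; V(1,0) = max -> 3.190516
  V(1,1) = exp(-r*dt) * [p*0.000000 + (1-p)*0.000000] = 0.000000; exercise = 0.000000; V(1,1) = max -> 0.000000
  V(0,0) = exp(-r*dt) * [p*3.190516 + (1-p)*0.000000] = 1.529477; exercise = 0.000000; V(0,0) = max -> 1.529477


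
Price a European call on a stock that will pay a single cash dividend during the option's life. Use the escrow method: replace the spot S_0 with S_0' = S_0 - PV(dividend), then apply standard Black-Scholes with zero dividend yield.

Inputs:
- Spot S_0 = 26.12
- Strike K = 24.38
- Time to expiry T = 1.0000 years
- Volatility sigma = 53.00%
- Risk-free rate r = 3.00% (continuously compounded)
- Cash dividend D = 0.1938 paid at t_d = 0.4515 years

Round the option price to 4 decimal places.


Answer: Price = 6.3917

Derivation:
PV(D) = D * exp(-r * t_d) = 0.1938 * 0.98654632 = 0.19119268
S_0' = S_0 - PV(D) = 26.1200 - 0.19119268 = 25.92880732
d1 = (ln(S_0'/K) + (r + sigma^2/2)*T) / (sigma*sqrt(T)) = 0.43781411
d2 = d1 - sigma*sqrt(T) = -0.09218589
exp(-rT) = 0.97044553
N(d1) = 0.66923948; N(d2) = 0.46327517
C = S_0' * N(d1) - K * exp(-rT) * N(d2) = 25.92880732 * 0.66923948 - 24.3800 * 0.97044553 * 0.46327517 = 6.3917


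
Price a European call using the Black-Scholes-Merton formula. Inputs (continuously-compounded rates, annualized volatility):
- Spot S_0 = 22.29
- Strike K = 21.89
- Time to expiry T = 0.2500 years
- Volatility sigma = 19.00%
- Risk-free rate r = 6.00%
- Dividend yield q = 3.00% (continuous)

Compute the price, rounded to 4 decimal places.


Answer: Price = 1.1371

Derivation:
d1 = (ln(S/K) + (r - q + 0.5*sigma^2) * T) / (sigma * sqrt(T)) = 0.31706038
d2 = d1 - sigma * sqrt(T) = 0.22206038
exp(-rT) = 0.98511194; exp(-qT) = 0.99252805
C = S_0 * exp(-qT) * N(d1) - K * exp(-rT) * N(d2)
N(d1) = 0.62440111; N(d2) = 0.58786656
C = 22.2900 * 0.99252805 * 0.62440111 - 21.8900 * 0.98511194 * 0.58786656 = 1.1371


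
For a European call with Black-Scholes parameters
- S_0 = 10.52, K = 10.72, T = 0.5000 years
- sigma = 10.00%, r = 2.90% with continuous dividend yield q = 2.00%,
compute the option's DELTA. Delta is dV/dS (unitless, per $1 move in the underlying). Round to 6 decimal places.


d1 = -0.1673431602; d2 = -0.2380538383
phi(d1) = 0.3933952687; exp(-qT) = 0.9900498337; exp(-rT) = 0.9856046187
N(d1) = 0.4335500230
Delta = exp(-qT) * N(d1) = 0.9900498337 * 0.4335500230 = 0.429236

Answer: Delta = 0.429236


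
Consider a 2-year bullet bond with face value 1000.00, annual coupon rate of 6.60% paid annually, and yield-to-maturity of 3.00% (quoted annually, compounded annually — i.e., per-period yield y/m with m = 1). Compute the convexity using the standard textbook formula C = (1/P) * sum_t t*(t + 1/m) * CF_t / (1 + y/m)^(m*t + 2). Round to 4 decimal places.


Coupon per period c = face * coupon_rate / m = 66.000000
Periods per year m = 1; per-period yield y/m = 0.030000
Number of cashflows N = 2
Cashflows (t years, CF_t, discount factor 1/(1+y/m)^(m*t), PV):
  t = 1.0000: CF_t = 66.000000, DF = 0.970874, PV = 64.077670
  t = 2.0000: CF_t = 1066.000000, DF = 0.942596, PV = 1004.807239
Price P = sum_t PV_t = 1068.884909
Convexity numerator sum_t t*(t + 1/m) * CF_t / (1+y/m)^(m*t + 2):
  t = 1.0000: term = 120.798699
  t = 2.0000: term = 5682.763158
Convexity = (1/P) * sum = 5803.561858 / 1068.884909 = 5.429548

Answer: Convexity = 5.4295


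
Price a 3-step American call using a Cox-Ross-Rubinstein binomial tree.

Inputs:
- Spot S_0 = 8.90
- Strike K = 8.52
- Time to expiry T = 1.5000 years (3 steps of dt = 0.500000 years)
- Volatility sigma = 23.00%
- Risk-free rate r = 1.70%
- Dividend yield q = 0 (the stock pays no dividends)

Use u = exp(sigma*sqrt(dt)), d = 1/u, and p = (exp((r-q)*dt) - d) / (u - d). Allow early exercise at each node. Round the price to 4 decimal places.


Answer: Price = V(0,0) = 1.3593

Derivation:
dt = T/N = 0.500000
u = exp(sigma*sqrt(dt)) = 1.176607; d = 1/u = 0.849902
p = (exp((r-q)*dt) - d) / (u - d) = 0.485559
Discount per step: exp(-r*dt) = 0.991536
Stock lattice S(k, i) with i counting down-moves:
  k=0: S(0,0) = 8.9000
  k=1: S(1,0) = 10.4718; S(1,1) = 7.5641
  k=2: S(2,0) = 12.3212; S(2,1) = 8.9000; S(2,2) = 6.4288
  k=3: S(3,0) = 14.4972; S(3,1) = 10.4718; S(3,2) = 7.5641; S(3,3) = 5.4638
Terminal payoffs V(N, i) = max(S_T - K, 0):
  V(3,0) = 5.977192; V(3,1) = 1.951799; V(3,2) = 0.000000; V(3,3) = 0.000000
Backward induction: V(k, i) = exp(-r*dt) * [p * V(k+1, i) + (1-p) * V(k+1, i+1)]; then take max(V_cont, immediate exercise) for American.
  V(2,0) = exp(-r*dt) * [p*5.977192 + (1-p)*1.951799] = 3.873301; exercise = 3.801188; V(2,0) = max -> 3.873301
  V(2,1) = exp(-r*dt) * [p*1.951799 + (1-p)*0.000000] = 0.939692; exercise = 0.380000; V(2,1) = max -> 0.939692
  V(2,2) = exp(-r*dt) * [p*0.000000 + (1-p)*0.000000] = 0.000000; exercise = 0.000000; V(2,2) = max -> 0.000000
  V(1,0) = exp(-r*dt) * [p*3.873301 + (1-p)*0.939692] = 2.344122; exercise = 1.951799; V(1,0) = max -> 2.344122
  V(1,1) = exp(-r*dt) * [p*0.939692 + (1-p)*0.000000] = 0.452414; exercise = 0.000000; V(1,1) = max -> 0.452414
  V(0,0) = exp(-r*dt) * [p*2.344122 + (1-p)*0.452414] = 1.359346; exercise = 0.380000; V(0,0) = max -> 1.359346


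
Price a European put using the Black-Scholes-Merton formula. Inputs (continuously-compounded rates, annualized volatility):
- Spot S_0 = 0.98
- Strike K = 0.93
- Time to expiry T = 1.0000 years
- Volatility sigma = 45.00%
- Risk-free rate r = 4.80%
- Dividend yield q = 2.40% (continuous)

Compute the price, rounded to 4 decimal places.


Answer: Price = 0.1312

Derivation:
d1 = (ln(S/K) + (r - q + 0.5*sigma^2) * T) / (sigma * sqrt(T)) = 0.39470663
d2 = d1 - sigma * sqrt(T) = -0.05529337
exp(-rT) = 0.95313379; exp(-qT) = 0.97628571
P = K * exp(-rT) * N(-d2) - S_0 * exp(-qT) * N(-d1)
N(-d1) = 0.34652970; N(-d2) = 0.52204763
P = 0.9300 * 0.95313379 * 0.52204763 - 0.9800 * 0.97628571 * 0.34652970 = 0.1312


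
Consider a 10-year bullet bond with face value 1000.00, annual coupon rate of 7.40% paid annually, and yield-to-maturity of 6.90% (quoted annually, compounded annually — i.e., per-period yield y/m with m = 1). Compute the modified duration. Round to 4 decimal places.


Answer: Modified duration = 6.9736

Derivation:
Coupon per period c = face * coupon_rate / m = 74.000000
Periods per year m = 1; per-period yield y/m = 0.069000
Number of cashflows N = 10
Cashflows (t years, CF_t, discount factor 1/(1+y/m)^(m*t), PV):
  t = 1.0000: CF_t = 74.000000, DF = 0.935454, PV = 69.223573
  t = 2.0000: CF_t = 74.000000, DF = 0.875074, PV = 64.755448
  t = 3.0000: CF_t = 74.000000, DF = 0.818591, PV = 60.575723
  t = 4.0000: CF_t = 74.000000, DF = 0.765754, PV = 56.665784
  t = 5.0000: CF_t = 74.000000, DF = 0.716327, PV = 53.008217
  t = 6.0000: CF_t = 74.000000, DF = 0.670091, PV = 49.586732
  t = 7.0000: CF_t = 74.000000, DF = 0.626839, PV = 46.386092
  t = 8.0000: CF_t = 74.000000, DF = 0.586379, PV = 43.392041
  t = 9.0000: CF_t = 74.000000, DF = 0.548530, PV = 40.591245
  t = 10.0000: CF_t = 1074.000000, DF = 0.513125, PV = 551.095963
Price P = sum_t PV_t = 1035.280816
First compute Macaulay numerator sum_t t * PV_t:
  t * PV_t at t = 1.0000: 69.223573
  t * PV_t at t = 2.0000: 129.510895
  t * PV_t at t = 3.0000: 181.727168
  t * PV_t at t = 4.0000: 226.663134
  t * PV_t at t = 5.0000: 265.041083
  t * PV_t at t = 6.0000: 297.520393
  t * PV_t at t = 7.0000: 324.702643
  t * PV_t at t = 8.0000: 347.136328
  t * PV_t at t = 9.0000: 365.321206
  t * PV_t at t = 10.0000: 5510.959625
Macaulay duration D = 7717.806049 / 1035.280816 = 7.454795
Modified duration = D / (1 + y/m) = 7.454795 / (1 + 0.069000) = 6.973615


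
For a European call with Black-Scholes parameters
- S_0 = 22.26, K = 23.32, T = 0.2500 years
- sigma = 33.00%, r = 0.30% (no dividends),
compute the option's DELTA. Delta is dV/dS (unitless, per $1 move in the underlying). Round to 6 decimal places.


Answer: Delta = 0.422738

Derivation:
d1 = -0.1948940342; d2 = -0.3598940342
phi(d1) = 0.3914371255; exp(-qT) = 1.0000000000; exp(-rT) = 0.9992502812
N(d1) = 0.4227379523
Delta = exp(-qT) * N(d1) = 1.0000000000 * 0.4227379523 = 0.422738


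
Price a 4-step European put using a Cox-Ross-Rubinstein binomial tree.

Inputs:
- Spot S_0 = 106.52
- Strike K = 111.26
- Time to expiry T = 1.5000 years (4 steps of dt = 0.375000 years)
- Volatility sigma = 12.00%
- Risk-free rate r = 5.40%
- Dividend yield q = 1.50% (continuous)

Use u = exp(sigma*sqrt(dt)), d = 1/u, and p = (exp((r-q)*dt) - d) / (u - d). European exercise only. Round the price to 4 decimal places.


Answer: Price = V(0,0) = 5.4812

Derivation:
dt = T/N = 0.375000
u = exp(sigma*sqrt(dt)) = 1.076252; d = 1/u = 0.929150
p = (exp((r-q)*dt) - d) / (u - d) = 0.581789
Discount per step: exp(-r*dt) = 0.979954
Stock lattice S(k, i) with i counting down-moves:
  k=0: S(0,0) = 106.5200
  k=1: S(1,0) = 114.6424; S(1,1) = 98.9731
  k=2: S(2,0) = 123.3841; S(2,1) = 106.5200; S(2,2) = 91.9609
  k=3: S(3,0) = 132.7924; S(3,1) = 114.6424; S(3,2) = 98.9731; S(3,3) = 85.4455
  k=4: S(4,0) = 142.9181; S(4,1) = 123.3841; S(4,2) = 106.5200; S(4,3) = 91.9609; S(4,4) = 79.3917
Terminal payoffs V(N, i) = max(K - S_T, 0):
  V(4,0) = 0.000000; V(4,1) = 0.000000; V(4,2) = 4.740000; V(4,3) = 19.299110; V(4,4) = 31.868287
Backward induction: V(k, i) = exp(-r*dt) * [p * V(k+1, i) + (1-p) * V(k+1, i+1)].
  V(3,0) = exp(-r*dt) * [p*0.000000 + (1-p)*0.000000] = 0.000000
  V(3,1) = exp(-r*dt) * [p*0.000000 + (1-p)*4.740000] = 1.942583
  V(3,2) = exp(-r*dt) * [p*4.740000 + (1-p)*19.299110] = 10.611707
  V(3,3) = exp(-r*dt) * [p*19.299110 + (1-p)*31.868287] = 24.063431
  V(2,0) = exp(-r*dt) * [p*0.000000 + (1-p)*1.942583] = 0.796124
  V(2,1) = exp(-r*dt) * [p*1.942583 + (1-p)*10.611707] = 5.456489
  V(2,2) = exp(-r*dt) * [p*10.611707 + (1-p)*24.063431] = 15.911870
  V(1,0) = exp(-r*dt) * [p*0.796124 + (1-p)*5.456489] = 2.690112
  V(1,1) = exp(-r*dt) * [p*5.456489 + (1-p)*15.911870] = 9.632011
  V(0,0) = exp(-r*dt) * [p*2.690112 + (1-p)*9.632011] = 5.481167


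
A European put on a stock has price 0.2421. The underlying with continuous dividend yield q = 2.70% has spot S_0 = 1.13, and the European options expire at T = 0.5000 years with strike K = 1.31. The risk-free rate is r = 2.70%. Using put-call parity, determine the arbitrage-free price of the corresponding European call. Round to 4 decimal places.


Answer: Call price = 0.0645

Derivation:
Put-call parity: C - P = S_0 * exp(-qT) - K * exp(-rT).
S_0 * exp(-qT) = 1.1300 * 0.98659072 = 1.11484751
K * exp(-rT) = 1.3100 * 0.98659072 = 1.29243384
C = P + S*exp(-qT) - K*exp(-rT)
C = 0.2421 + 1.11484751 - 1.29243384 = 0.0645


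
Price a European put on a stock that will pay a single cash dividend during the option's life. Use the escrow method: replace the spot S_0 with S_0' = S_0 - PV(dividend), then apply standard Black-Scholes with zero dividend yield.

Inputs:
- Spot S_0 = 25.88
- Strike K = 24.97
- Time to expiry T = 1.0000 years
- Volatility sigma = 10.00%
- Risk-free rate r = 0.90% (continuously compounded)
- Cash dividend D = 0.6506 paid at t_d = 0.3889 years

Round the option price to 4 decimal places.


Answer: Price = 0.7725

Derivation:
PV(D) = D * exp(-r * t_d) = 0.6506 * 0.99650602 = 0.64832682
S_0' = S_0 - PV(D) = 25.8800 - 0.64832682 = 25.23167318
d1 = (ln(S_0'/K) + (r + sigma^2/2)*T) / (sigma*sqrt(T)) = 0.24424973
d2 = d1 - sigma*sqrt(T) = 0.14424973
exp(-rT) = 0.99104038
N(-d1) = 0.40351871; N(-d2) = 0.44265163
P = K * exp(-rT) * N(-d2) - S_0' * N(-d1) = 24.9700 * 0.99104038 * 0.44265163 - 25.23167318 * 0.40351871 = 0.7725


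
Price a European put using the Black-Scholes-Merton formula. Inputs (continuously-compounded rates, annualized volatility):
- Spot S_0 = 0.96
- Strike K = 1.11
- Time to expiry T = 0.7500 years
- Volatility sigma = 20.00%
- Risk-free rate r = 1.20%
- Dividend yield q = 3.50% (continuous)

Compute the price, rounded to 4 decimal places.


Answer: Price = 0.1813

Derivation:
d1 = (ln(S/K) + (r - q + 0.5*sigma^2) * T) / (sigma * sqrt(T)) = -0.85119911
d2 = d1 - sigma * sqrt(T) = -1.02440419
exp(-rT) = 0.99104038; exp(-qT) = 0.97409154
P = K * exp(-rT) * N(-d2) - S_0 * exp(-qT) * N(-d1)
N(-d1) = 0.80267062; N(-d2) = 0.84717780
P = 1.1100 * 0.99104038 * 0.84717780 - 0.9600 * 0.97409154 * 0.80267062 = 0.1813


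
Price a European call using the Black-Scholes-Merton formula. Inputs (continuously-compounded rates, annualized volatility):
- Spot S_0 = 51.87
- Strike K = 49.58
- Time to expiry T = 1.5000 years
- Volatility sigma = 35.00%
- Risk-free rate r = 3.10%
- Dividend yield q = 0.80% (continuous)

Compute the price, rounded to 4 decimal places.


d1 = (ln(S/K) + (r - q + 0.5*sigma^2) * T) / (sigma * sqrt(T)) = 0.40014879
d2 = d1 - sigma * sqrt(T) = -0.02851192
exp(-rT) = 0.95456456; exp(-qT) = 0.98807171
C = S_0 * exp(-qT) * N(d1) - K * exp(-rT) * N(d2)
N(d1) = 0.65547653; N(d2) = 0.48862693
C = 51.8700 * 0.98807171 * 0.65547653 - 49.5800 * 0.95456456 * 0.48862693 = 10.4686

Answer: Price = 10.4686


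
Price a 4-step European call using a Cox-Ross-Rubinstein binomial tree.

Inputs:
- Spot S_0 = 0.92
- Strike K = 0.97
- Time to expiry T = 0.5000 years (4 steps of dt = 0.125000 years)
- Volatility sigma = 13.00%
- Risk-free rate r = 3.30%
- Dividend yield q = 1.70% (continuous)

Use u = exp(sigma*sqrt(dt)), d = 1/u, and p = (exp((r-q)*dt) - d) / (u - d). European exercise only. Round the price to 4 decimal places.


Answer: Price = V(0,0) = 0.0189

Derivation:
dt = T/N = 0.125000
u = exp(sigma*sqrt(dt)) = 1.047035; d = 1/u = 0.955078
p = (exp((r-q)*dt) - d) / (u - d) = 0.510283
Discount per step: exp(-r*dt) = 0.995883
Stock lattice S(k, i) with i counting down-moves:
  k=0: S(0,0) = 0.9200
  k=1: S(1,0) = 0.9633; S(1,1) = 0.8787
  k=2: S(2,0) = 1.0086; S(2,1) = 0.9200; S(2,2) = 0.8392
  k=3: S(3,0) = 1.0560; S(3,1) = 0.9633; S(3,2) = 0.8787; S(3,3) = 0.8015
  k=4: S(4,0) = 1.1057; S(4,1) = 1.0086; S(4,2) = 0.9200; S(4,3) = 0.8392; S(4,4) = 0.7655
Terminal payoffs V(N, i) = max(S_T - K, 0):
  V(4,0) = 0.135686; V(4,1) = 0.038579; V(4,2) = 0.000000; V(4,3) = 0.000000; V(4,4) = 0.000000
Backward induction: V(k, i) = exp(-r*dt) * [p * V(k+1, i) + (1-p) * V(k+1, i+1)].
  V(3,0) = exp(-r*dt) * [p*0.135686 + (1-p)*0.038579] = 0.087768
  V(3,1) = exp(-r*dt) * [p*0.038579 + (1-p)*0.000000] = 0.019605
  V(3,2) = exp(-r*dt) * [p*0.000000 + (1-p)*0.000000] = 0.000000
  V(3,3) = exp(-r*dt) * [p*0.000000 + (1-p)*0.000000] = 0.000000
  V(2,0) = exp(-r*dt) * [p*0.087768 + (1-p)*0.019605] = 0.054164
  V(2,1) = exp(-r*dt) * [p*0.019605 + (1-p)*0.000000] = 0.009963
  V(2,2) = exp(-r*dt) * [p*0.000000 + (1-p)*0.000000] = 0.000000
  V(1,0) = exp(-r*dt) * [p*0.054164 + (1-p)*0.009963] = 0.032384
  V(1,1) = exp(-r*dt) * [p*0.009963 + (1-p)*0.000000] = 0.005063
  V(0,0) = exp(-r*dt) * [p*0.032384 + (1-p)*0.005063] = 0.018926


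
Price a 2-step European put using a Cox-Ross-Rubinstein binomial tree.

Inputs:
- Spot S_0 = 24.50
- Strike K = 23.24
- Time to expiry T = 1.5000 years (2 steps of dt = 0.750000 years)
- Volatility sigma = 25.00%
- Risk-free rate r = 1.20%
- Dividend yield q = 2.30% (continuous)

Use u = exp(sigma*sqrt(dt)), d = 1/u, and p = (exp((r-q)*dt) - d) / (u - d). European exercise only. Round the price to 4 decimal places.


Answer: Price = V(0,0) = 2.3682

Derivation:
dt = T/N = 0.750000
u = exp(sigma*sqrt(dt)) = 1.241731; d = 1/u = 0.805327
p = (exp((r-q)*dt) - d) / (u - d) = 0.427257
Discount per step: exp(-r*dt) = 0.991040
Stock lattice S(k, i) with i counting down-moves:
  k=0: S(0,0) = 24.5000
  k=1: S(1,0) = 30.4224; S(1,1) = 19.7305
  k=2: S(2,0) = 37.7764; S(2,1) = 24.5000; S(2,2) = 15.8895
Terminal payoffs V(N, i) = max(K - S_T, 0):
  V(2,0) = 0.000000; V(2,1) = 0.000000; V(2,2) = 7.350470
Backward induction: V(k, i) = exp(-r*dt) * [p * V(k+1, i) + (1-p) * V(k+1, i+1)].
  V(1,0) = exp(-r*dt) * [p*0.000000 + (1-p)*0.000000] = 0.000000
  V(1,1) = exp(-r*dt) * [p*0.000000 + (1-p)*7.350470] = 4.172210
  V(0,0) = exp(-r*dt) * [p*0.000000 + (1-p)*4.172210] = 2.368194


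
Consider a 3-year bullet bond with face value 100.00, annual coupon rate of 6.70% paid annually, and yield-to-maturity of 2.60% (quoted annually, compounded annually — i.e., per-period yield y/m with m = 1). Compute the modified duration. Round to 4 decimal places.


Answer: Modified duration = 2.7545

Derivation:
Coupon per period c = face * coupon_rate / m = 6.700000
Periods per year m = 1; per-period yield y/m = 0.026000
Number of cashflows N = 3
Cashflows (t years, CF_t, discount factor 1/(1+y/m)^(m*t), PV):
  t = 1.0000: CF_t = 6.700000, DF = 0.974659, PV = 6.530214
  t = 2.0000: CF_t = 6.700000, DF = 0.949960, PV = 6.364731
  t = 3.0000: CF_t = 106.700000, DF = 0.925887, PV = 98.792127
Price P = sum_t PV_t = 111.687073
First compute Macaulay numerator sum_t t * PV_t:
  t * PV_t at t = 1.0000: 6.530214
  t * PV_t at t = 2.0000: 12.729463
  t * PV_t at t = 3.0000: 296.376382
Macaulay duration D = 315.636059 / 111.687073 = 2.826075
Modified duration = D / (1 + y/m) = 2.826075 / (1 + 0.026000) = 2.754459


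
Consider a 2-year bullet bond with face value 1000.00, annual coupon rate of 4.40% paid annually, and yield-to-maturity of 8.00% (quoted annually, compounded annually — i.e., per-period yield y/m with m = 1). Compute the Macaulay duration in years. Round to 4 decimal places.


Answer: Macaulay duration = 1.9565 years

Derivation:
Coupon per period c = face * coupon_rate / m = 44.000000
Periods per year m = 1; per-period yield y/m = 0.080000
Number of cashflows N = 2
Cashflows (t years, CF_t, discount factor 1/(1+y/m)^(m*t), PV):
  t = 1.0000: CF_t = 44.000000, DF = 0.925926, PV = 40.740741
  t = 2.0000: CF_t = 1044.000000, DF = 0.857339, PV = 895.061728
Price P = sum_t PV_t = 935.802469
Macaulay numerator sum_t t * PV_t:
  t * PV_t at t = 1.0000: 40.740741
  t * PV_t at t = 2.0000: 1790.123457
Macaulay duration D = (sum_t t * PV_t) / P = 1830.864198 / 935.802469 = 1.956464


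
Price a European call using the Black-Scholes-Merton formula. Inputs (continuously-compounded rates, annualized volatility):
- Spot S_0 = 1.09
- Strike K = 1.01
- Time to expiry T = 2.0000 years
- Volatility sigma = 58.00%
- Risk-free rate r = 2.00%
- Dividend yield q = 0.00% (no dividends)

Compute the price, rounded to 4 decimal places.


d1 = (ln(S/K) + (r - q + 0.5*sigma^2) * T) / (sigma * sqrt(T)) = 0.55182048
d2 = d1 - sigma * sqrt(T) = -0.26842338
exp(-rT) = 0.96078944; exp(-qT) = 1.00000000
C = S_0 * exp(-qT) * N(d1) - K * exp(-rT) * N(d2)
N(d1) = 0.70946432; N(d2) = 0.39418672
C = 1.0900 * 1.00000000 * 0.70946432 - 1.0100 * 0.96078944 * 0.39418672 = 0.3908

Answer: Price = 0.3908


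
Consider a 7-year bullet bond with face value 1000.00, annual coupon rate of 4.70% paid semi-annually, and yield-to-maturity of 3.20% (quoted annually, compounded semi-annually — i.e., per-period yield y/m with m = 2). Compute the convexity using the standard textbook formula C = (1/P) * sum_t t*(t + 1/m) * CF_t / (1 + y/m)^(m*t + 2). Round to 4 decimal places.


Answer: Convexity = 42.1664

Derivation:
Coupon per period c = face * coupon_rate / m = 23.500000
Periods per year m = 2; per-period yield y/m = 0.016000
Number of cashflows N = 14
Cashflows (t years, CF_t, discount factor 1/(1+y/m)^(m*t), PV):
  t = 0.5000: CF_t = 23.500000, DF = 0.984252, PV = 23.129921
  t = 1.0000: CF_t = 23.500000, DF = 0.968752, PV = 22.765671
  t = 1.5000: CF_t = 23.500000, DF = 0.953496, PV = 22.407156
  t = 2.0000: CF_t = 23.500000, DF = 0.938480, PV = 22.054287
  t = 2.5000: CF_t = 23.500000, DF = 0.923701, PV = 21.706976
  t = 3.0000: CF_t = 23.500000, DF = 0.909155, PV = 21.365134
  t = 3.5000: CF_t = 23.500000, DF = 0.894837, PV = 21.028675
  t = 4.0000: CF_t = 23.500000, DF = 0.880745, PV = 20.697515
  t = 4.5000: CF_t = 23.500000, DF = 0.866875, PV = 20.371570
  t = 5.0000: CF_t = 23.500000, DF = 0.853224, PV = 20.050757
  t = 5.5000: CF_t = 23.500000, DF = 0.839787, PV = 19.734997
  t = 6.0000: CF_t = 23.500000, DF = 0.826562, PV = 19.424210
  t = 6.5000: CF_t = 23.500000, DF = 0.813545, PV = 19.118317
  t = 7.0000: CF_t = 1023.500000, DF = 0.800734, PV = 819.550908
Price P = sum_t PV_t = 1093.406094
Convexity numerator sum_t t*(t + 1/m) * CF_t / (1+y/m)^(m*t + 2):
  t = 0.5000: term = 11.203578
  t = 1.0000: term = 33.081431
  t = 1.5000: term = 65.120927
  t = 2.0000: term = 106.825668
  t = 2.5000: term = 157.715062
  t = 3.0000: term = 217.323904
  t = 3.5000: term = 285.201974
  t = 4.0000: term = 360.913634
  t = 4.5000: term = 444.037443
  t = 5.0000: term = 534.165778
  t = 5.5000: term = 630.904462
  t = 6.0000: term = 733.872406
  t = 6.5000: term = 842.701253
  t = 7.0000: term = 41681.930319
Convexity = (1/P) * sum = 46104.997838 / 1093.406094 = 42.166399


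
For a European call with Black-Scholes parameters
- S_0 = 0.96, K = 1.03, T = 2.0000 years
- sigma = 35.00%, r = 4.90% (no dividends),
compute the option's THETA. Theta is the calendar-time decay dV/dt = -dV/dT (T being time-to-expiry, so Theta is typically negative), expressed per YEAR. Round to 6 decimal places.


d1 = 0.3032865903; d2 = -0.1916881566
phi(d1) = 0.3810099034; exp(-qT) = 1.0000000000; exp(-rT) = 0.9066489038
Theta = -S*exp(-qT)*phi(d1)*sigma/(2*sqrt(T)) - r*K*exp(-rT)*N(d2) + q*S*exp(-qT)*N(d1)
N(d1) = 0.6191642677; N(d2) = 0.4239932418; sqrt(T) = 1.4142135624
Term 1 = -0.9600 * 1.0000000000 * 0.3810099034 * 0.3500 / (2 * 1.4142135624) = -0.0452616673
Term 2 = -0.0490 * 1.0300 * 0.9066489038 * 0.4239932418 = -0.0194013245
Term 3 = 0 (no dividend yield, q = 0)
Theta = -0.0452616673 + (-0.0194013245) + (0.0000000000) = -0.064663

Answer: Theta = -0.064663


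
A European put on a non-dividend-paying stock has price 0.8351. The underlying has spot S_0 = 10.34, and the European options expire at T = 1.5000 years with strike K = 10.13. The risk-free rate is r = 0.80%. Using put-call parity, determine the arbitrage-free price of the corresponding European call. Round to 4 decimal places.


Answer: Call price = 1.1659

Derivation:
Put-call parity: C - P = S_0 * exp(-qT) - K * exp(-rT).
S_0 * exp(-qT) = 10.3400 * 1.00000000 = 10.34000000
K * exp(-rT) = 10.1300 * 0.98807171 = 10.00916645
C = P + S*exp(-qT) - K*exp(-rT)
C = 0.8351 + 10.34000000 - 10.00916645 = 1.1659


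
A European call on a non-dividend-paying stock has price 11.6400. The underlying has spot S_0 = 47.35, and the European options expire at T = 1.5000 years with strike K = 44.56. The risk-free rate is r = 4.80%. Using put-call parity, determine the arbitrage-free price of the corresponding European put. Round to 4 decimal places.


Answer: Put price = 5.7545

Derivation:
Put-call parity: C - P = S_0 * exp(-qT) - K * exp(-rT).
S_0 * exp(-qT) = 47.3500 * 1.00000000 = 47.35000000
K * exp(-rT) = 44.5600 * 0.93053090 = 41.46445672
P = C - S*exp(-qT) + K*exp(-rT)
P = 11.6400 - 47.35000000 + 41.46445672 = 5.7545


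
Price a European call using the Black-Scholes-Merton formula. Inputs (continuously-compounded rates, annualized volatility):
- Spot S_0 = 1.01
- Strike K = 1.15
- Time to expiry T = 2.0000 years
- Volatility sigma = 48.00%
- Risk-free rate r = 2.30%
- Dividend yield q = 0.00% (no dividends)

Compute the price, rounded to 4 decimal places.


Answer: Price = 0.2380

Derivation:
d1 = (ln(S/K) + (r - q + 0.5*sigma^2) * T) / (sigma * sqrt(T)) = 0.21594509
d2 = d1 - sigma * sqrt(T) = -0.46287742
exp(-rT) = 0.95504196; exp(-qT) = 1.00000000
C = S_0 * exp(-qT) * N(d1) - K * exp(-rT) * N(d2)
N(d1) = 0.58548473; N(d2) = 0.32172612
C = 1.0100 * 1.00000000 * 0.58548473 - 1.1500 * 0.95504196 * 0.32172612 = 0.2380


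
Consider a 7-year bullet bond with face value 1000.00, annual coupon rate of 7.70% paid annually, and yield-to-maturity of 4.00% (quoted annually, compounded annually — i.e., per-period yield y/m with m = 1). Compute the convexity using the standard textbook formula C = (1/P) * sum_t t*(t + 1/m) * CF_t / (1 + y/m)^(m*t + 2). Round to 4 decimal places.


Coupon per period c = face * coupon_rate / m = 77.000000
Periods per year m = 1; per-period yield y/m = 0.040000
Number of cashflows N = 7
Cashflows (t years, CF_t, discount factor 1/(1+y/m)^(m*t), PV):
  t = 1.0000: CF_t = 77.000000, DF = 0.961538, PV = 74.038462
  t = 2.0000: CF_t = 77.000000, DF = 0.924556, PV = 71.190828
  t = 3.0000: CF_t = 77.000000, DF = 0.888996, PV = 68.452720
  t = 4.0000: CF_t = 77.000000, DF = 0.854804, PV = 65.819923
  t = 5.0000: CF_t = 77.000000, DF = 0.821927, PV = 63.288387
  t = 6.0000: CF_t = 77.000000, DF = 0.790315, PV = 60.854218
  t = 7.0000: CF_t = 1077.000000, DF = 0.759918, PV = 818.431485
Price P = sum_t PV_t = 1222.076023
Convexity numerator sum_t t*(t + 1/m) * CF_t / (1+y/m)^(m*t + 2):
  t = 1.0000: term = 136.905439
  t = 2.0000: term = 394.919536
  t = 3.0000: term = 759.460647
  t = 4.0000: term = 1217.084370
  t = 5.0000: term = 1755.410148
  t = 6.0000: term = 2363.052123
  t = 7.0000: term = 42374.411196
Convexity = (1/P) * sum = 49001.243459 / 1222.076023 = 40.096723

Answer: Convexity = 40.0967


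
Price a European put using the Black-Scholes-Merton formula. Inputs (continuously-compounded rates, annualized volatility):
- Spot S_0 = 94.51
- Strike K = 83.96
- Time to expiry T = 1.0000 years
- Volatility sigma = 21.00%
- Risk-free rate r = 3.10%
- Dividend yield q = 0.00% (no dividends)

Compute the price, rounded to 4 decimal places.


d1 = (ln(S/K) + (r - q + 0.5*sigma^2) * T) / (sigma * sqrt(T)) = 0.81626264
d2 = d1 - sigma * sqrt(T) = 0.60626264
exp(-rT) = 0.96947557; exp(-qT) = 1.00000000
P = K * exp(-rT) * N(-d2) - S_0 * exp(-qT) * N(-d1)
N(-d1) = 0.20717497; N(-d2) = 0.27217018
P = 83.9600 * 0.96947557 * 0.27217018 - 94.5100 * 1.00000000 * 0.20717497 = 2.5738

Answer: Price = 2.5738


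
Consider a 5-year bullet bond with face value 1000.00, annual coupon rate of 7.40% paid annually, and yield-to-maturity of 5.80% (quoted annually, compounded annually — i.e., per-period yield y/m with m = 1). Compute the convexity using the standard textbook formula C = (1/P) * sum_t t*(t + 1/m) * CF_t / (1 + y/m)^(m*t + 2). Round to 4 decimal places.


Answer: Convexity = 22.3998

Derivation:
Coupon per period c = face * coupon_rate / m = 74.000000
Periods per year m = 1; per-period yield y/m = 0.058000
Number of cashflows N = 5
Cashflows (t years, CF_t, discount factor 1/(1+y/m)^(m*t), PV):
  t = 1.0000: CF_t = 74.000000, DF = 0.945180, PV = 69.943289
  t = 2.0000: CF_t = 74.000000, DF = 0.893364, PV = 66.108969
  t = 3.0000: CF_t = 74.000000, DF = 0.844390, PV = 62.484848
  t = 4.0000: CF_t = 74.000000, DF = 0.798100, PV = 59.059403
  t = 5.0000: CF_t = 1074.000000, DF = 0.754348, PV = 810.169600
Price P = sum_t PV_t = 1067.766108
Convexity numerator sum_t t*(t + 1/m) * CF_t / (1+y/m)^(m*t + 2):
  t = 1.0000: term = 124.969696
  t = 2.0000: term = 354.356415
  t = 3.0000: term = 669.860898
  t = 4.0000: term = 1055.231408
  t = 5.0000: term = 21713.301469
Convexity = (1/P) * sum = 23917.719886 / 1067.766108 = 22.399774


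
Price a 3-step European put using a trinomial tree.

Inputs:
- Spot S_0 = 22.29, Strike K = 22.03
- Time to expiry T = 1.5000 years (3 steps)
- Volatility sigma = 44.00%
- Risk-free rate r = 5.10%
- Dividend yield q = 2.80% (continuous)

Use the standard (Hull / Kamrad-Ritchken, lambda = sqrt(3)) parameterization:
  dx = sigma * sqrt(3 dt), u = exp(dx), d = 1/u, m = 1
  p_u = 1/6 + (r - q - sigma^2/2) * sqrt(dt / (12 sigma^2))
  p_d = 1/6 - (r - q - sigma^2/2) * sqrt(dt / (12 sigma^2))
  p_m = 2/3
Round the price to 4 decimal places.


Answer: Price = V(0,0) = 3.5862

Derivation:
dt = T/N = 0.500000; dx = sigma*sqrt(3*dt) = 0.538888
u = exp(dx) = 1.714099; d = 1/u = 0.583397
p_u = 0.132429, p_m = 0.666667, p_d = 0.200904
Discount per step: exp(-r*dt) = 0.974822
Stock lattice S(k, j) with j the centered position index:
  k=0: S(0,+0) = 22.2900
  k=1: S(1,-1) = 13.0039; S(1,+0) = 22.2900; S(1,+1) = 38.2073
  k=2: S(2,-2) = 7.5864; S(2,-1) = 13.0039; S(2,+0) = 22.2900; S(2,+1) = 38.2073; S(2,+2) = 65.4911
  k=3: S(3,-3) = 4.4259; S(3,-2) = 7.5864; S(3,-1) = 13.0039; S(3,+0) = 22.2900; S(3,+1) = 38.2073; S(3,+2) = 65.4911; S(3,+3) = 112.2582
Terminal payoffs V(N, j) = max(K - S_T, 0):
  V(3,-3) = 17.604094; V(3,-2) = 14.443558; V(3,-1) = 9.026086; V(3,+0) = 0.000000; V(3,+1) = 0.000000; V(3,+2) = 0.000000; V(3,+3) = 0.000000
Backward induction: V(k, j) = exp(-r*dt) * [p_u * V(k+1, j+1) + p_m * V(k+1, j) + p_d * V(k+1, j-1)]
  V(2,-2) = exp(-r*dt) * [p_u*9.026086 + p_m*14.443558 + p_d*17.604094] = 13.999511
  V(2,-1) = exp(-r*dt) * [p_u*0.000000 + p_m*9.026086 + p_d*14.443558] = 8.694594
  V(2,+0) = exp(-r*dt) * [p_u*0.000000 + p_m*0.000000 + p_d*9.026086] = 1.767719
  V(2,+1) = exp(-r*dt) * [p_u*0.000000 + p_m*0.000000 + p_d*0.000000] = 0.000000
  V(2,+2) = exp(-r*dt) * [p_u*0.000000 + p_m*0.000000 + p_d*0.000000] = 0.000000
  V(1,-1) = exp(-r*dt) * [p_u*1.767719 + p_m*8.694594 + p_d*13.999511] = 8.620403
  V(1,+0) = exp(-r*dt) * [p_u*0.000000 + p_m*1.767719 + p_d*8.694594] = 2.851606
  V(1,+1) = exp(-r*dt) * [p_u*0.000000 + p_m*0.000000 + p_d*1.767719] = 0.346200
  V(0,+0) = exp(-r*dt) * [p_u*0.346200 + p_m*2.851606 + p_d*8.620403] = 3.586167


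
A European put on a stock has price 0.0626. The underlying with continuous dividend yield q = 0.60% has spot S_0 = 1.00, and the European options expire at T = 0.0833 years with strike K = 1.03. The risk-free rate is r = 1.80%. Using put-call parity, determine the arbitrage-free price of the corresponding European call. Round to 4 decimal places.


Answer: Call price = 0.0336

Derivation:
Put-call parity: C - P = S_0 * exp(-qT) - K * exp(-rT).
S_0 * exp(-qT) = 1.0000 * 0.99950032 = 0.99950032
K * exp(-rT) = 1.0300 * 0.99850172 = 1.02845678
C = P + S*exp(-qT) - K*exp(-rT)
C = 0.0626 + 0.99950032 - 1.02845678 = 0.0336


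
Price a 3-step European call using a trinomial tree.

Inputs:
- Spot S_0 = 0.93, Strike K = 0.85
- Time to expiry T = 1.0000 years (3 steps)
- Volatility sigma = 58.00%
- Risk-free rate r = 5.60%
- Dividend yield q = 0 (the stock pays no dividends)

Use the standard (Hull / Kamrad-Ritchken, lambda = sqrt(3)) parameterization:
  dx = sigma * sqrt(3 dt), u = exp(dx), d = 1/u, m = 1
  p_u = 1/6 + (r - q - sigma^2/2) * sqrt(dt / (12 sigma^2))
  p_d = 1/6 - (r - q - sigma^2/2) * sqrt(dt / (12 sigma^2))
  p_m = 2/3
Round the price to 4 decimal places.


dt = T/N = 0.333333; dx = sigma*sqrt(3*dt) = 0.580000
u = exp(dx) = 1.786038; d = 1/u = 0.559898
p_u = 0.134425, p_m = 0.666667, p_d = 0.198908
Discount per step: exp(-r*dt) = 0.981506
Stock lattice S(k, j) with j the centered position index:
  k=0: S(0,+0) = 0.9300
  k=1: S(1,-1) = 0.5207; S(1,+0) = 0.9300; S(1,+1) = 1.6610
  k=2: S(2,-2) = 0.2915; S(2,-1) = 0.5207; S(2,+0) = 0.9300; S(2,+1) = 1.6610; S(2,+2) = 2.9666
  k=3: S(3,-3) = 0.1632; S(3,-2) = 0.2915; S(3,-1) = 0.5207; S(3,+0) = 0.9300; S(3,+1) = 1.6610; S(3,+2) = 2.9666; S(3,+3) = 5.2985
Terminal payoffs V(N, j) = max(S_T - K, 0):
  V(3,-3) = 0.000000; V(3,-2) = 0.000000; V(3,-1) = 0.000000; V(3,+0) = 0.080000; V(3,+1) = 0.811016; V(3,+2) = 2.116638; V(3,+3) = 4.448529
Backward induction: V(k, j) = exp(-r*dt) * [p_u * V(k+1, j+1) + p_m * V(k+1, j) + p_d * V(k+1, j-1)]
  V(2,-2) = exp(-r*dt) * [p_u*0.000000 + p_m*0.000000 + p_d*0.000000] = 0.000000
  V(2,-1) = exp(-r*dt) * [p_u*0.080000 + p_m*0.000000 + p_d*0.000000] = 0.010555
  V(2,+0) = exp(-r*dt) * [p_u*0.811016 + p_m*0.080000 + p_d*0.000000] = 0.159352
  V(2,+1) = exp(-r*dt) * [p_u*2.116638 + p_m*0.811016 + p_d*0.080000] = 0.825564
  V(2,+2) = exp(-r*dt) * [p_u*4.448529 + p_m*2.116638 + p_d*0.811016] = 2.130266
  V(1,-1) = exp(-r*dt) * [p_u*0.159352 + p_m*0.010555 + p_d*0.000000] = 0.027931
  V(1,+0) = exp(-r*dt) * [p_u*0.825564 + p_m*0.159352 + p_d*0.010555] = 0.215255
  V(1,+1) = exp(-r*dt) * [p_u*2.130266 + p_m*0.825564 + p_d*0.159352] = 0.852374
  V(0,+0) = exp(-r*dt) * [p_u*0.852374 + p_m*0.215255 + p_d*0.027931] = 0.258764

Answer: Price = V(0,0) = 0.2588


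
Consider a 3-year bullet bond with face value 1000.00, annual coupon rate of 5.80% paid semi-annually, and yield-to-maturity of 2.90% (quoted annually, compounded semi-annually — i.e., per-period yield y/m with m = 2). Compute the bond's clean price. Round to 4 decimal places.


Coupon per period c = face * coupon_rate / m = 29.000000
Periods per year m = 2; per-period yield y/m = 0.014500
Number of cashflows N = 6
Cashflows (t years, CF_t, discount factor 1/(1+y/m)^(m*t), PV):
  t = 0.5000: CF_t = 29.000000, DF = 0.985707, PV = 28.585510
  t = 1.0000: CF_t = 29.000000, DF = 0.971619, PV = 28.176944
  t = 1.5000: CF_t = 29.000000, DF = 0.957732, PV = 27.774218
  t = 2.0000: CF_t = 29.000000, DF = 0.944043, PV = 27.377248
  t = 2.5000: CF_t = 29.000000, DF = 0.930550, PV = 26.985952
  t = 3.0000: CF_t = 1029.000000, DF = 0.917250, PV = 943.850188
Price P = sum_t PV_t = 1082.750060

Answer: Price = 1082.7501


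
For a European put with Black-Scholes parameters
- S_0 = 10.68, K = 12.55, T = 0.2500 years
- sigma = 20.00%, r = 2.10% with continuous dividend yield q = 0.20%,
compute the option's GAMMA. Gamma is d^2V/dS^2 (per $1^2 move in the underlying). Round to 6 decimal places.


d1 = -1.5159783205; d2 = -1.6159783205
phi(d1) = 0.1264341490; exp(-qT) = 0.9995001250; exp(-rT) = 0.9947637572
Gamma = exp(-qT) * phi(d1) / (S * sigma * sqrt(T)) = 0.9995001250 * 0.1264341490 / (10.6800 * 0.2000 * 0.5000000000) = 0.118325

Answer: Gamma = 0.118325


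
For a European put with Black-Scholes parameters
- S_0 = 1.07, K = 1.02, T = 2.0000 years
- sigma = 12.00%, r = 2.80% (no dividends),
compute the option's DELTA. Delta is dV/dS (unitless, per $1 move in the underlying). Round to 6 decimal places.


d1 = 0.6968302874; d2 = 0.5271246599
phi(d1) = 0.3129459591; exp(-qT) = 1.0000000000; exp(-rT) = 0.9455391359
N(-d1) = 0.2429545046
Delta = -exp(-qT) * N(-d1) = -1.0000000000 * 0.2429545046 = -0.242955

Answer: Delta = -0.242955


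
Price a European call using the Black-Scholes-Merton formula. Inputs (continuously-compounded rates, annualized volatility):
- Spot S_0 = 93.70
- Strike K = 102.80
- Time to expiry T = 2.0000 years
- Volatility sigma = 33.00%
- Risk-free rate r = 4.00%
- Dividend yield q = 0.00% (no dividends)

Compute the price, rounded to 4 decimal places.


d1 = (ln(S/K) + (r - q + 0.5*sigma^2) * T) / (sigma * sqrt(T)) = 0.20615985
d2 = d1 - sigma * sqrt(T) = -0.26053063
exp(-rT) = 0.92311635; exp(-qT) = 1.00000000
C = S_0 * exp(-qT) * N(d1) - K * exp(-rT) * N(d2)
N(d1) = 0.58166697; N(d2) = 0.39722725
C = 93.7000 * 1.00000000 * 0.58166697 - 102.8000 * 0.92311635 * 0.39722725 = 16.8068

Answer: Price = 16.8068


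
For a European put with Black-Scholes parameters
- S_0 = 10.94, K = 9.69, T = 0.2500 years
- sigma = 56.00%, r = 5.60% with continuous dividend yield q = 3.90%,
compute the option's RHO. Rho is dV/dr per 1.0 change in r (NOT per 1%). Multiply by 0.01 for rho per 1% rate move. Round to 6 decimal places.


d1 = 0.5885048968; d2 = 0.3085048968
phi(d1) = 0.3355086502; exp(-qT) = 0.9902973771; exp(-rT) = 0.9860975443
N(-d2) = 0.3788490874
Rho = -K*T*exp(-rT)*N(-d2) = -9.6900 * 0.2500 * 0.9860975443 * 0.3788490874 = -0.905003

Answer: Rho = -0.905003


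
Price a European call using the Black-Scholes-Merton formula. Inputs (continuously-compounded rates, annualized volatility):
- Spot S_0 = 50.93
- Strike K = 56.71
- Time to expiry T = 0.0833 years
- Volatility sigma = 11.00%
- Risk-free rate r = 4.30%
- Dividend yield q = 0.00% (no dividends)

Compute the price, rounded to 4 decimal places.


d1 = (ln(S/K) + (r - q + 0.5*sigma^2) * T) / (sigma * sqrt(T)) = -3.25730246
d2 = d1 - sigma * sqrt(T) = -3.28905037
exp(-rT) = 0.99642451; exp(-qT) = 1.00000000
C = S_0 * exp(-qT) * N(d1) - K * exp(-rT) * N(d2)
N(d1) = 0.00056238; N(d2) = 0.00050263
C = 50.9300 * 1.00000000 * 0.00056238 - 56.7100 * 0.99642451 * 0.00050263 = 0.0002

Answer: Price = 0.0002


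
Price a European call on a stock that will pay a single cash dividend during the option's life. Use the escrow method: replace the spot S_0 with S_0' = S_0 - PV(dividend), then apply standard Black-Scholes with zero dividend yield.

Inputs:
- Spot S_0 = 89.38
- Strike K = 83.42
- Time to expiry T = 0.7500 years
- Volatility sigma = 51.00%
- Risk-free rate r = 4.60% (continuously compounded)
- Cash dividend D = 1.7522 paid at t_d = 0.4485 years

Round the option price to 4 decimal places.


PV(D) = D * exp(-r * t_d) = 1.7522 * 0.97958036 = 1.71642071
S_0' = S_0 - PV(D) = 89.3800 - 1.71642071 = 87.66357929
d1 = (ln(S_0'/K) + (r + sigma^2/2)*T) / (sigma*sqrt(T)) = 0.41129060
d2 = d1 - sigma*sqrt(T) = -0.03038235
exp(-rT) = 0.96608834
N(d1) = 0.65957027; N(d2) = 0.48788106
C = S_0' * N(d1) - K * exp(-rT) * N(d2) = 87.66357929 * 0.65957027 - 83.4200 * 0.96608834 * 0.48788106 = 18.5014

Answer: Price = 18.5014


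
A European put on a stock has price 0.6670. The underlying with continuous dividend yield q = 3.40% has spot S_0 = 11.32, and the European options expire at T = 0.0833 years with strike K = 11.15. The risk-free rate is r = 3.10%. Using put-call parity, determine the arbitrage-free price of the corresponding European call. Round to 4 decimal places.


Answer: Call price = 0.8337

Derivation:
Put-call parity: C - P = S_0 * exp(-qT) - K * exp(-rT).
S_0 * exp(-qT) = 11.3200 * 0.99717181 = 11.28798485
K * exp(-rT) = 11.1500 * 0.99742103 = 11.12124450
C = P + S*exp(-qT) - K*exp(-rT)
C = 0.6670 + 11.28798485 - 11.12124450 = 0.8337


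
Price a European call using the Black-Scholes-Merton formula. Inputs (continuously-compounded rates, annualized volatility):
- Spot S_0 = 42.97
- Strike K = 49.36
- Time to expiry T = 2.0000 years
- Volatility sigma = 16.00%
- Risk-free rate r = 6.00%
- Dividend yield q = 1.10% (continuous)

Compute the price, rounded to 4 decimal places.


d1 = (ln(S/K) + (r - q + 0.5*sigma^2) * T) / (sigma * sqrt(T)) = -0.06646000
d2 = d1 - sigma * sqrt(T) = -0.29273417
exp(-rT) = 0.88692044; exp(-qT) = 0.97824024
C = S_0 * exp(-qT) * N(d1) - K * exp(-rT) * N(d2)
N(d1) = 0.47350580; N(d2) = 0.38486267
C = 42.9700 * 0.97824024 * 0.47350580 - 49.3600 * 0.88692044 * 0.38486267 = 3.0551

Answer: Price = 3.0551


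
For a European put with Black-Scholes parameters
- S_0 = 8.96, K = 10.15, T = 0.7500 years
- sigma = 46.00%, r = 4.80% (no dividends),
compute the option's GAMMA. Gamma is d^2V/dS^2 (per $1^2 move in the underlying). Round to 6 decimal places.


Answer: Gamma = 0.111736

Derivation:
d1 = -0.0234792753; d2 = -0.4218509611
phi(d1) = 0.3988323318; exp(-qT) = 1.0000000000; exp(-rT) = 0.9646402935
Gamma = exp(-qT) * phi(d1) / (S * sigma * sqrt(T)) = 1.0000000000 * 0.3988323318 / (8.9600 * 0.4600 * 0.8660254038) = 0.111736


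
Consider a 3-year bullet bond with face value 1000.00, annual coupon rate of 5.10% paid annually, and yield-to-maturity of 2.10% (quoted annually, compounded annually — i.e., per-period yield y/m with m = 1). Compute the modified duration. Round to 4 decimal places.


Answer: Modified duration = 2.8041

Derivation:
Coupon per period c = face * coupon_rate / m = 51.000000
Periods per year m = 1; per-period yield y/m = 0.021000
Number of cashflows N = 3
Cashflows (t years, CF_t, discount factor 1/(1+y/m)^(m*t), PV):
  t = 1.0000: CF_t = 51.000000, DF = 0.979432, PV = 49.951028
  t = 2.0000: CF_t = 51.000000, DF = 0.959287, PV = 48.923632
  t = 3.0000: CF_t = 1051.000000, DF = 0.939556, PV = 987.473591
Price P = sum_t PV_t = 1086.348252
First compute Macaulay numerator sum_t t * PV_t:
  t * PV_t at t = 1.0000: 49.951028
  t * PV_t at t = 2.0000: 97.847264
  t * PV_t at t = 3.0000: 2962.420774
Macaulay duration D = 3110.219066 / 1086.348252 = 2.863004
Modified duration = D / (1 + y/m) = 2.863004 / (1 + 0.021000) = 2.804117
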